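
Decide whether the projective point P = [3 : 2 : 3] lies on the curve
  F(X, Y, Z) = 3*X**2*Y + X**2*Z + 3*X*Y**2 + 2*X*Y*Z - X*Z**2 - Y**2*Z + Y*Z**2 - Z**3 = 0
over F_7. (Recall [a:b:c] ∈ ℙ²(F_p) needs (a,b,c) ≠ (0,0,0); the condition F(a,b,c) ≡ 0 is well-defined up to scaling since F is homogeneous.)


F(3,2,3) ≡ 0 (mod 7); P is on the curve.

Evaluate F(3, 2, 3) term-by-term (mod 7).
  3*X**2*Y ↦ 3·9·2·1 = 54
  X**2*Z ↦ 1·9·1·3 = 27
  3*X*Y**2 ↦ 3·3·4·1 = 36
  2*X*Y*Z ↦ 2·3·2·3 = 36
  -X*Z**2 ↦ -1·3·1·9 = -27
  -Y**2*Z ↦ -1·1·4·3 = -12
  Y*Z**2 ↦ 1·1·2·9 = 18
  -Z**3 ↦ -1·1·1·27 = -27
Sum: F(3, 2, 3) = (54) + (27) + (36) + (36) + (-27) + (-12) + (18) + (-27) = 105.
Reducing mod 7: 105 ≡ 0 (mod 7).
Since F(a, b, c) ≡ 0 (mod 7), P lies on the curve.


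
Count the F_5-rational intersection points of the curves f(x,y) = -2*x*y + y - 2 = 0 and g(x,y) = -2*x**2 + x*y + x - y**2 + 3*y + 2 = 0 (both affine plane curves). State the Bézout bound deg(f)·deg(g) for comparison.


Common zeros: {(2, 1)}; count = 1; Bézout bound = 4.

deg(f) = 2, deg(g) = 2, so Bézout bound = 4.
Scan x ∈ F_5. For each x, list the y ∈ F_5 with f(x, y) ≡ 0 and those with g(x, y) ≡ 0 (mod 5); the common zeros in that column are the intersection.
  x = 0: f ≡ 0 at y ∈ {2}; g ≡ 0 at y ∈ ∅; common: ∅.
  x = 1: f ≡ 0 at y ∈ {3}; g ≡ 0 at y ∈ {2}; common: ∅.
  x = 2: f ≡ 0 at y ∈ {1}; g ≡ 0 at y ∈ {1, 4}; common: {1}.
  x = 3: f ≡ 0 at y ∈ ∅; g ≡ 0 at y ∈ {2, 4}; common: ∅.
  x = 4: f ≡ 0 at y ∈ {4}; g ≡ 0 at y ∈ {1}; common: ∅.
Collecting: common zeros = {(2, 1)}, so the count is 1.
Comparison with the Bézout bound: 1 ≤ 4 = deg(f)·deg(g), as expected for curves with no common component (the affine F_5-count falls short of the bound because intersections may lie at infinity, over extension fields, or carry multiplicity).


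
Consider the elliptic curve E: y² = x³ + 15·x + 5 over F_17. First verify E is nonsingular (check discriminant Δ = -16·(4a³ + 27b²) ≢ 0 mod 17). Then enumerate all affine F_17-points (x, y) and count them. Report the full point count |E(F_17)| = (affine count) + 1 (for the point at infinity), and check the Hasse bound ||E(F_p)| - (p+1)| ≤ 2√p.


Affine points = {(1, 2), (1, 15), (2, 3), (2, 14), (3, 3), (3, 14), (5, 1), (5, 16), (8, 5), (8, 12), (9, 6), (9, 11), (10, 4), (10, 13), (12, 3), (12, 14), (13, 0), (14, 1), (14, 16), (15, 1), (15, 16)}; affine count = 21; |E(F_17)| = 22.

Discriminant check: Δ ∝ 4a³ + 27b² = 4·15³ + 27·5² = 4·3375 + 27·25 ≡ 14 (mod 17). Nonzero ⇒ E is nonsingular.
For each x ∈ F_17, compute rhs = x³ + 15·x + 5 mod 17, then count y ∈ F_17 with y² ≡ rhs.
  x = 0: rhs = 5, matching y values: none (0 points).
  x = 1: rhs = 4, matching y values: 2, 15 (2 points).
  x = 2: rhs = 9, matching y values: 3, 14 (2 points).
  x = 3: rhs = 9, matching y values: 3, 14 (2 points).
  x = 4: rhs = 10, matching y values: none (0 points).
  x = 5: rhs = 1, matching y values: 1, 16 (2 points).
  x = 6: rhs = 5, matching y values: none (0 points).
  x = 7: rhs = 11, matching y values: none (0 points).
  x = 8: rhs = 8, matching y values: 5, 12 (2 points).
  x = 9: rhs = 2, matching y values: 6, 11 (2 points).
  x = 10: rhs = 16, matching y values: 4, 13 (2 points).
  x = 11: rhs = 5, matching y values: none (0 points).
  x = 12: rhs = 9, matching y values: 3, 14 (2 points).
  x = 13: rhs = 0, matching y values: 0 (1 points).
  x = 14: rhs = 1, matching y values: 1, 16 (2 points).
  x = 15: rhs = 1, matching y values: 1, 16 (2 points).
  x = 16: rhs = 6, matching y values: none (0 points).
Total affine count: 21.
Full point count |E(F_17)| = 21 + 1 = 22.
Hasse bound: |22 − (17+1)| = |4| = 4 ≤ 2√17 ≈ 8.2462 ✓.


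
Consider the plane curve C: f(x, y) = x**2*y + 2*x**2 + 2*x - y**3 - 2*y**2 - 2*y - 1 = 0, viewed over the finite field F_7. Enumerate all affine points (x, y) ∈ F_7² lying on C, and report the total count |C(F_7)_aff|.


Affine F_7-points: {(0, 2), (0, 4), (0, 6), (2, 3), (2, 4), (2, 5), (3, 2), (5, 6), (6, 3)}; count = 9.

For each of the 49 pairs (x, y) ∈ F_7², evaluate f(x, y) mod 7. Record the zeros.
  x = 0: [0↦6, 1↦1, 2↦0, 3↦4, 4↦0, 5↦3, 6↦0]  zeros at y ∈ {2, 4, 6}
  x = 1: [0↦3, 1↦6, 2↦6, 3↦4, 4↦1, 5↦5, 6↦3]  zeros at y ∈ ∅
  x = 2: [0↦4, 1↦3, 2↦6, 3↦0, 4↦0, 5↦0, 6↦1]  zeros at y ∈ {3, 4, 5}
  x = 3: [0↦2, 1↦6, 2↦0, 3↦6, 4↦4, 5↦2, 6↦1]  zeros at y ∈ {2}
  x = 4: [0↦4, 1↦1, 2↦2, 3↦1, 4↦6, 5↦4, 6↦3]  zeros at y ∈ ∅
  x = 5: [0↦3, 1↦2, 2↦5, 3↦6, 4↦6, 5↦6, 6↦0]  zeros at y ∈ {6}
  x = 6: [0↦6, 1↦2, 2↦2, 3↦0, 4↦4, 5↦1, 6↦6]  zeros at y ∈ {3}
Collecting zeros: affine points = {(0, 2), (0, 4), (0, 6), (2, 3), (2, 4), (2, 5), (3, 2), (5, 6), (6, 3)}.
Total count |C(F_7)_aff| = 9.


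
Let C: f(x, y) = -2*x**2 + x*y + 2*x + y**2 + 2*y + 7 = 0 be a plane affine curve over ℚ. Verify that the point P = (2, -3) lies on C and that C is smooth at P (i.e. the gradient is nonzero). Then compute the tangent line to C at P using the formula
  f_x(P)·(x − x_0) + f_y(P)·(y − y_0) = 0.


Tangent line at P: -9*x - 2*y + 12 = 0.

Step 1: f(2, -3) = 0, so P lies on C.
Step 2: partial derivatives
  f_x(x, y) = -4*x + y + 2, f_y(x, y) = x + 2*y + 2.
  f_x(P) = -9, f_y(P) = -2 (gradient nonzero, so P is smooth).
Step 3: tangent line at P: -9·(x − 2) + -2·(y − -3) = 0.
Expanding: -9*x - 2*y + 12 = 0.


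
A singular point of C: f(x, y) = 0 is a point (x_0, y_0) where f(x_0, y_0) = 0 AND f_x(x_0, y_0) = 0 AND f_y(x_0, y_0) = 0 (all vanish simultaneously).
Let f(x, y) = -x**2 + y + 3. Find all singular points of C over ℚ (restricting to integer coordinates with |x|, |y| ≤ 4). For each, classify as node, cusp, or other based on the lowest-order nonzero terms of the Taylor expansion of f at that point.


No singular points in the scanned grid; C is smooth there.

Compute partial derivatives:
  f_x = -2*x.
  f_y = 1.
f_y = 1 is a nonzero constant, so f_y never vanishes: no point (x, y) can satisfy f = f_x = f_y = 0. In particular no (x, y) ∈ {−4, ..., 4}² is singular; the curve is smooth.


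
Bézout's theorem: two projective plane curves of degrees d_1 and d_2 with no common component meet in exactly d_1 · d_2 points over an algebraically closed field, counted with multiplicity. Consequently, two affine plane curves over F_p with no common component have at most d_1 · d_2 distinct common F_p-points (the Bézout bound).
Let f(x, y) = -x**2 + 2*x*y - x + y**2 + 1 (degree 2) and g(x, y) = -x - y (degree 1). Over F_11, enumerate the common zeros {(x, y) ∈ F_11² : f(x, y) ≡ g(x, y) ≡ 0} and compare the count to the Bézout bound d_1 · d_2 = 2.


Common zeros: {(6, 5), (10, 1)}; count = 2; Bézout bound = 2.

deg(f) = 2, deg(g) = 1, so Bézout bound = 2.
Scan x ∈ F_11. For each x, list the y ∈ F_11 with f(x, y) ≡ 0 and those with g(x, y) ≡ 0 (mod 11); the common zeros in that column are the intersection.
  x = 0: f ≡ 0 at y ∈ ∅; g ≡ 0 at y ∈ {0}; common: ∅.
  x = 1: f ≡ 0 at y ∈ ∅; g ≡ 0 at y ∈ {10}; common: ∅.
  x = 2: f ≡ 0 at y ∈ {1, 6}; g ≡ 0 at y ∈ {9}; common: ∅.
  x = 3: f ≡ 0 at y ∈ {0, 5}; g ≡ 0 at y ∈ {8}; common: ∅.
  x = 4: f ≡ 0 at y ∈ ∅; g ≡ 0 at y ∈ {7}; common: ∅.
  x = 5: f ≡ 0 at y ∈ ∅; g ≡ 0 at y ∈ {6}; common: ∅.
  x = 6: f ≡ 0 at y ∈ {5}; g ≡ 0 at y ∈ {5}; common: {5}.
  x = 7: f ≡ 0 at y ∈ {0, 8}; g ≡ 0 at y ∈ {4}; common: ∅.
  x = 8: f ≡ 0 at y ∈ {8, 9}; g ≡ 0 at y ∈ {3}; common: ∅.
  x = 9: f ≡ 0 at y ∈ {6, 9}; g ≡ 0 at y ∈ {2}; common: ∅.
  x = 10: f ≡ 0 at y ∈ {1}; g ≡ 0 at y ∈ {1}; common: {1}.
Collecting: common zeros = {(6, 5), (10, 1)}, so the count is 2.
Comparison with the Bézout bound: 2 ≤ 2 = deg(f)·deg(g), as expected for curves with no common component (the bound is attained).


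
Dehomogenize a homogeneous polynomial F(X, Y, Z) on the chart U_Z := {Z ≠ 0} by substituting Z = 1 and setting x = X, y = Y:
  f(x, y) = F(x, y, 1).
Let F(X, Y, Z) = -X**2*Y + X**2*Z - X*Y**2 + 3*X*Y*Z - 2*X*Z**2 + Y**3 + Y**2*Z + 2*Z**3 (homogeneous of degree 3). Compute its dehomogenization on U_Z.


f(x, y) = -x**2*y + x**2 - x*y**2 + 3*x*y - 2*x + y**3 + y**2 + 2

On U_Z we set Z = 1. Each monomial c·X^i·Y^j·Z^k in F becomes c·x^i·y^j·1^k = c·x^i·y^j.
Substituting Z = 1: F(X, Y, 1) = -x**2*y + x**2 - x*y**2 + 3*x*y - 2*x + y**3 + y**2 + 2.
Note: deg(f) ≤ deg(F) = 3; strict inequality happens when F is divisible by Z (lost terms).


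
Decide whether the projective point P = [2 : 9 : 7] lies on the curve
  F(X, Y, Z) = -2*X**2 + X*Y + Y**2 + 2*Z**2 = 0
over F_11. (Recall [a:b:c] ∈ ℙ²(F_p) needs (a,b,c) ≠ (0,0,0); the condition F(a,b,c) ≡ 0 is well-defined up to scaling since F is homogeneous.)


F(2,9,7) ≡ 2 (mod 11); P is NOT on the curve.

Evaluate F(2, 9, 7) term-by-term (mod 11).
  -2*X**2 ↦ -2·4·1·1 = -8
  X*Y ↦ 1·2·9·1 = 18
  Y**2 ↦ 1·1·81·1 = 81
  2*Z**2 ↦ 2·1·1·49 = 98
Sum: F(2, 9, 7) = (-8) + (18) + (81) + (98) = 189.
Reducing mod 11: 189 ≡ 2 (mod 11).
Since F(a, b, c) ≡ 2 ≠ 0 (mod 11), P does NOT lie on the curve.


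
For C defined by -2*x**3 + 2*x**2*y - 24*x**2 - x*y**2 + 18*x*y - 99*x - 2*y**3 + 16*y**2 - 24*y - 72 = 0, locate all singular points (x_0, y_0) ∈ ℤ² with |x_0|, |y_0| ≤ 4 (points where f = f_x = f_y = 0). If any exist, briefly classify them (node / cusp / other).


Singular points: {(-3, 3)}; classification: cusp.

Compute partial derivatives:
  f_x = -6*x**2 + 4*x*y - 48*x - y**2 + 18*y - 99.
  f_y = 2*x**2 - 2*x*y + 18*x - 6*y**2 + 32*y - 24.
Scan x_0 ∈ {−4, ..., 4}. For each x_0, f_y(x_0, y) is a polynomial in y; find its integer roots y ∈ {−4, ..., 4}, then test f_x and f at those candidates.
  x = -4: f_y(-4, y) = -6*y**2 + 40*y - 64; vanishes at y ∈ {4}. (-4, 4): f_x = -11 ≠ 0.
  x = -3: f_y(-3, y) = -6*y**2 + 38*y - 60; vanishes at y ∈ {3}. (-3, 3): f_x = 0, f = 0 — SINGULAR.
  x = -2: f_y(-2, y) = -6*y**2 + 36*y - 52; no integer root y with |y| ≤ 4.
  x = -1: f_y(-1, y) = -6*y**2 + 34*y - 40; vanishes at y ∈ {4}. (-1, 4): f_x = -17 ≠ 0.
  x = 0: f_y(0, y) = -6*y**2 + 32*y - 24; no integer root y with |y| ≤ 4.
  x = 1: f_y(1, y) = -6*y**2 + 30*y - 4; no integer root y with |y| ≤ 4.
  x = 2: f_y(2, y) = -6*y**2 + 28*y + 20; no integer root y with |y| ≤ 4.
  x = 3: f_y(3, y) = -6*y**2 + 26*y + 48; no integer root y with |y| ≤ 4.
  x = 4: f_y(4, y) = -6*y**2 + 24*y + 80; no integer root y with |y| ≤ 4.
Only singular point on the grid: (-3, 3).
Classify: substitute x = -3 + u, y = 3 + v and expand: f = -2*u**3 + 2*u**2*v - u*v**2 - 2*v**3 + v**2.
No constant or linear terms (consistent with a singular point). Quadratic part: v**2. Cubic part: -2*u**3 + 2*u**2*v - u*v**2 - 2*v**3.
The quadratic part v**2 is a perfect square, so there is a single (double) tangent line v = 0, i.e. y = 3. Restricting the cubic part to that line (v = 0) leaves -2*u**3 ≠ 0, so f is not divisible by v and the branch is v² ≈ 2*u**3 to lowest order — this is a cusp.
Classification: cusp.


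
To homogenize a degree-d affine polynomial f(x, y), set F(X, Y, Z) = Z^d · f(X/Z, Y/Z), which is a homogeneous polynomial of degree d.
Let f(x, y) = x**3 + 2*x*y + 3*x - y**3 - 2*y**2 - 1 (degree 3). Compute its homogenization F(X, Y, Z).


F(X, Y, Z) = X**3 + 2*X*Y*Z + 3*X*Z**2 - Y**3 - 2*Y**2*Z - Z**3

deg(f) = 3.
Substitute x = X/Z, y = Y/Z into f, then multiply by Z^3.
  monomial 1·x^3·y^0 ↦ 1·X^3·Y^0·Z^0.
  monomial 2·x^1·y^1 ↦ 2·X^1·Y^1·Z^1.
  monomial 3·x^1·y^0 ↦ 3·X^1·Y^0·Z^2.
  monomial -1·x^0·y^3 ↦ -1·X^0·Y^3·Z^0.
  monomial -2·x^0·y^2 ↦ -2·X^0·Y^2·Z^1.
  monomial -1·x^0·y^0 ↦ -1·X^0·Y^0·Z^3.
Collecting: F(X, Y, Z) = X**3 + 2*X*Y*Z + 3*X*Z**2 - Y**3 - 2*Y**2*Z - Z**3.


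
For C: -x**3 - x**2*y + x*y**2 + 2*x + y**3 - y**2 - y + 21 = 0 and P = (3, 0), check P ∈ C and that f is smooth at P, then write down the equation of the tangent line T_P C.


Tangent line at P: -25*x - 10*y + 75 = 0.

Step 1: f(3, 0) = 0, so P lies on C.
Step 2: partial derivatives
  f_x(x, y) = -3*x**2 - 2*x*y + y**2 + 2, f_y(x, y) = -x**2 + 2*x*y + 3*y**2 - 2*y - 1.
  f_x(P) = -25, f_y(P) = -10 (gradient nonzero, so P is smooth).
Step 3: tangent line at P: -25·(x − 3) + -10·(y − 0) = 0.
Expanding: -25*x - 10*y + 75 = 0.


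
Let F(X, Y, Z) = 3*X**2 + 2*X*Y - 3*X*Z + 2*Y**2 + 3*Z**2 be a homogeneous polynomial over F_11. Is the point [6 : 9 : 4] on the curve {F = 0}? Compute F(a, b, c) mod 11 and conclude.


F(6,9,4) ≡ 2 (mod 11); P is NOT on the curve.

Evaluate F(6, 9, 4) term-by-term (mod 11).
  3*X**2 ↦ 3·36·1·1 = 108
  2*X*Y ↦ 2·6·9·1 = 108
  -3*X*Z ↦ -3·6·1·4 = -72
  2*Y**2 ↦ 2·1·81·1 = 162
  3*Z**2 ↦ 3·1·1·16 = 48
Sum: F(6, 9, 4) = (108) + (108) + (-72) + (162) + (48) = 354.
Reducing mod 11: 354 ≡ 2 (mod 11).
Since F(a, b, c) ≡ 2 ≠ 0 (mod 11), P does NOT lie on the curve.


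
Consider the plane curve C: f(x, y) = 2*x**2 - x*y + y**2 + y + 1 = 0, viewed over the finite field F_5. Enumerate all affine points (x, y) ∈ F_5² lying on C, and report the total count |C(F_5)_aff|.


Affine F_5-points: {(2, 3)}; count = 1.

For each of the 25 pairs (x, y) ∈ F_5², evaluate f(x, y) mod 5. Record the zeros.
  x = 0: [0↦1, 1↦3, 2↦2, 3↦3, 4↦1]  zeros at y ∈ ∅
  x = 1: [0↦3, 1↦4, 2↦2, 3↦2, 4↦4]  zeros at y ∈ ∅
  x = 2: [0↦4, 1↦4, 2↦1, 3↦0, 4↦1]  zeros at y ∈ {3}
  x = 3: [0↦4, 1↦3, 2↦4, 3↦2, 4↦2]  zeros at y ∈ ∅
  x = 4: [0↦3, 1↦1, 2↦1, 3↦3, 4↦2]  zeros at y ∈ ∅
Collecting zeros: affine points = {(2, 3)}.
Total count |C(F_5)_aff| = 1.


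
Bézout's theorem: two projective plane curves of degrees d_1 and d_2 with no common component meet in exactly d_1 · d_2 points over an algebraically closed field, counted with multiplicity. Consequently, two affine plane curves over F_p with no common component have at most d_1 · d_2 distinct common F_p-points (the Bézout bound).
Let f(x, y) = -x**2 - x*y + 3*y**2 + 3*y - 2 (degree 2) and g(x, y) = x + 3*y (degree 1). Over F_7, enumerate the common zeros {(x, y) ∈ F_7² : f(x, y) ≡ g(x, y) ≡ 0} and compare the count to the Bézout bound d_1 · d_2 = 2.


Common zeros: ∅; count = 0; Bézout bound = 2.

deg(f) = 2, deg(g) = 1, so Bézout bound = 2.
Scan x ∈ F_7. For each x, list the y ∈ F_7 with f(x, y) ≡ 0 and those with g(x, y) ≡ 0 (mod 7); the common zeros in that column are the intersection.
  x = 0: f ≡ 0 at y ∈ ∅; g ≡ 0 at y ∈ {0}; common: ∅.
  x = 1: f ≡ 0 at y ∈ ∅; g ≡ 0 at y ∈ {2}; common: ∅.
  x = 2: f ≡ 0 at y ∈ ∅; g ≡ 0 at y ∈ {4}; common: ∅.
  x = 3: f ≡ 0 at y ∈ ∅; g ≡ 0 at y ∈ {6}; common: ∅.
  x = 4: f ≡ 0 at y ∈ {6}; g ≡ 0 at y ∈ {1}; common: ∅.
  x = 5: f ≡ 0 at y ∈ ∅; g ≡ 0 at y ∈ {3}; common: ∅.
  x = 6: f ≡ 0 at y ∈ ∅; g ≡ 0 at y ∈ {5}; common: ∅.
Collecting: common zeros = ∅, so the count is 0.
Comparison with the Bézout bound: 0 ≤ 2 = deg(f)·deg(g), as expected for curves with no common component (the affine F_7-count falls short of the bound because intersections may lie at infinity, over extension fields, or carry multiplicity).


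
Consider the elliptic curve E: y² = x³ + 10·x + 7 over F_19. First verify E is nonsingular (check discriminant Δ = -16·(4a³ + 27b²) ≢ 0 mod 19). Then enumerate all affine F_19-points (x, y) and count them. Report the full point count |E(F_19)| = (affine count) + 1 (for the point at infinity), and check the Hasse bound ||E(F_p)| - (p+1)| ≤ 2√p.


Affine points = {(0, 8), (0, 11), (2, 4), (2, 15), (3, 8), (3, 11), (4, 4), (4, 15), (5, 7), (5, 12), (6, 6), (6, 13), (9, 3), (9, 16), (10, 9), (10, 10), (11, 2), (11, 17), (13, 4), (13, 15), (15, 6), (15, 13), (16, 8), (16, 11), (17, 6), (17, 13)}; affine count = 26; |E(F_19)| = 27.

Discriminant check: Δ ∝ 4a³ + 27b² = 4·10³ + 27·7² = 4·1000 + 27·49 ≡ 3 (mod 19). Nonzero ⇒ E is nonsingular.
For each x ∈ F_19, compute rhs = x³ + 10·x + 7 mod 19, then count y ∈ F_19 with y² ≡ rhs.
  x = 0: rhs = 7, matching y values: 8, 11 (2 points).
  x = 1: rhs = 18, matching y values: none (0 points).
  x = 2: rhs = 16, matching y values: 4, 15 (2 points).
  x = 3: rhs = 7, matching y values: 8, 11 (2 points).
  x = 4: rhs = 16, matching y values: 4, 15 (2 points).
  x = 5: rhs = 11, matching y values: 7, 12 (2 points).
  x = 6: rhs = 17, matching y values: 6, 13 (2 points).
  x = 7: rhs = 2, matching y values: none (0 points).
  x = 8: rhs = 10, matching y values: none (0 points).
  x = 9: rhs = 9, matching y values: 3, 16 (2 points).
  x = 10: rhs = 5, matching y values: 9, 10 (2 points).
  x = 11: rhs = 4, matching y values: 2, 17 (2 points).
  x = 12: rhs = 12, matching y values: none (0 points).
  x = 13: rhs = 16, matching y values: 4, 15 (2 points).
  x = 14: rhs = 3, matching y values: none (0 points).
  x = 15: rhs = 17, matching y values: 6, 13 (2 points).
  x = 16: rhs = 7, matching y values: 8, 11 (2 points).
  x = 17: rhs = 17, matching y values: 6, 13 (2 points).
  x = 18: rhs = 15, matching y values: none (0 points).
Total affine count: 26.
Full point count |E(F_19)| = 26 + 1 = 27.
Hasse bound: |27 − (19+1)| = |7| = 7 ≤ 2√19 ≈ 8.7178 ✓.


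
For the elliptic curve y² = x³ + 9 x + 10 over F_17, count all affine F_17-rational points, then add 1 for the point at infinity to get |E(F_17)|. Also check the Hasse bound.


Affine points = {(2, 6), (2, 11), (3, 8), (3, 9), (4, 5), (4, 12), (6, 5), (6, 12), (7, 5), (7, 12), (8, 4), (8, 13), (9, 2), (9, 15), (15, 1), (15, 16), (16, 0)}; affine count = 17; |E(F_17)| = 18.

Discriminant check: Δ ∝ 4a³ + 27b² = 4·9³ + 27·10² = 4·729 + 27·100 ≡ 6 (mod 17). Nonzero ⇒ E is nonsingular.
For each x ∈ F_17, compute rhs = x³ + 9·x + 10 mod 17, then count y ∈ F_17 with y² ≡ rhs.
  x = 0: rhs = 10, matching y values: none (0 points).
  x = 1: rhs = 3, matching y values: none (0 points).
  x = 2: rhs = 2, matching y values: 6, 11 (2 points).
  x = 3: rhs = 13, matching y values: 8, 9 (2 points).
  x = 4: rhs = 8, matching y values: 5, 12 (2 points).
  x = 5: rhs = 10, matching y values: none (0 points).
  x = 6: rhs = 8, matching y values: 5, 12 (2 points).
  x = 7: rhs = 8, matching y values: 5, 12 (2 points).
  x = 8: rhs = 16, matching y values: 4, 13 (2 points).
  x = 9: rhs = 4, matching y values: 2, 15 (2 points).
  x = 10: rhs = 12, matching y values: none (0 points).
  x = 11: rhs = 12, matching y values: none (0 points).
  x = 12: rhs = 10, matching y values: none (0 points).
  x = 13: rhs = 12, matching y values: none (0 points).
  x = 14: rhs = 7, matching y values: none (0 points).
  x = 15: rhs = 1, matching y values: 1, 16 (2 points).
  x = 16: rhs = 0, matching y values: 0 (1 points).
Total affine count: 17.
Full point count |E(F_17)| = 17 + 1 = 18.
Hasse bound: |18 − (17+1)| = |0| = 0 ≤ 2√17 ≈ 8.2462 ✓.


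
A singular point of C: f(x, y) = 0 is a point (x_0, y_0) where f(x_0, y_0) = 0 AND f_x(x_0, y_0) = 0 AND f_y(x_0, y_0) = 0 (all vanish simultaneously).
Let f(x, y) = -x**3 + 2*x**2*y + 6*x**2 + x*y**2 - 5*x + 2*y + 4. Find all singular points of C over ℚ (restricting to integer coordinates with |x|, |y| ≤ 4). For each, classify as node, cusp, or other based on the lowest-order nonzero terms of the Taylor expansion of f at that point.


Singular points: {(1, -2)}; classification: node.

Compute partial derivatives:
  f_x = -3*x**2 + 4*x*y + 12*x + y**2 - 5.
  f_y = 2*x**2 + 2*x*y + 2.
Scan x_0 ∈ {−4, ..., 4}. For each x_0, f_y(x_0, y) is a polynomial in y; find its integer roots y ∈ {−4, ..., 4}, then test f_x and f at those candidates.
  x = -4: f_y(-4, y) = 34 - 8*y; no integer root y with |y| ≤ 4.
  x = -3: f_y(-3, y) = 20 - 6*y; no integer root y with |y| ≤ 4.
  x = -2: f_y(-2, y) = 10 - 4*y; no integer root y with |y| ≤ 4.
  x = -1: f_y(-1, y) = 4 - 2*y; vanishes at y ∈ {2}. (-1, 2): f_x = -24 ≠ 0.
  x = 0: f_y(0, y) = 2; no integer root y with |y| ≤ 4.
  x = 1: f_y(1, y) = 2*y + 4; vanishes at y ∈ {-2}. (1, -2): f_x = 0, f = 0 — SINGULAR.
  x = 2: f_y(2, y) = 4*y + 10; no integer root y with |y| ≤ 4.
  x = 3: f_y(3, y) = 6*y + 20; no integer root y with |y| ≤ 4.
  x = 4: f_y(4, y) = 8*y + 34; no integer root y with |y| ≤ 4.
Only singular point on the grid: (1, -2).
Classify: substitute x = 1 + u, y = -2 + v and expand: f = -u**3 + 2*u**2*v - u**2 + u*v**2 + v**2.
No constant or linear terms (consistent with a singular point). Quadratic part: -u**2 + v**2. Cubic part: -u**3 + 2*u**2*v + u*v**2.
The quadratic part v**2 - u**2 = (v − u)(v + u) splits into two distinct linear factors, so there are two distinct tangent lines y − -2 = ±(x − 1) — this is a node (ordinary double point).
Classification: node.


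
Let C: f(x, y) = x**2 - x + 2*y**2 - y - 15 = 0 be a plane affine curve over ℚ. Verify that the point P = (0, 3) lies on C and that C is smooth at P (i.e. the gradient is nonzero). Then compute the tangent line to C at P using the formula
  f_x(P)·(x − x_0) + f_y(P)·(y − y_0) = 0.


Tangent line at P: -x + 11*y - 33 = 0.

Step 1: f(0, 3) = 0, so P lies on C.
Step 2: partial derivatives
  f_x(x, y) = 2*x - 1, f_y(x, y) = 4*y - 1.
  f_x(P) = -1, f_y(P) = 11 (gradient nonzero, so P is smooth).
Step 3: tangent line at P: -1·(x − 0) + 11·(y − 3) = 0.
Expanding: -x + 11*y - 33 = 0.


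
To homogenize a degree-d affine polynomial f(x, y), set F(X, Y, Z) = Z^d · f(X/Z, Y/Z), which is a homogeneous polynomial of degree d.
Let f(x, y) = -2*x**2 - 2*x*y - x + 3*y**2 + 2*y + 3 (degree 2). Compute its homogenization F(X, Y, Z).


F(X, Y, Z) = -2*X**2 - 2*X*Y - X*Z + 3*Y**2 + 2*Y*Z + 3*Z**2

deg(f) = 2.
Substitute x = X/Z, y = Y/Z into f, then multiply by Z^2.
  monomial -2·x^2·y^0 ↦ -2·X^2·Y^0·Z^0.
  monomial -2·x^1·y^1 ↦ -2·X^1·Y^1·Z^0.
  monomial -1·x^1·y^0 ↦ -1·X^1·Y^0·Z^1.
  monomial 3·x^0·y^2 ↦ 3·X^0·Y^2·Z^0.
  monomial 2·x^0·y^1 ↦ 2·X^0·Y^1·Z^1.
  monomial 3·x^0·y^0 ↦ 3·X^0·Y^0·Z^2.
Collecting: F(X, Y, Z) = -2*X**2 - 2*X*Y - X*Z + 3*Y**2 + 2*Y*Z + 3*Z**2.


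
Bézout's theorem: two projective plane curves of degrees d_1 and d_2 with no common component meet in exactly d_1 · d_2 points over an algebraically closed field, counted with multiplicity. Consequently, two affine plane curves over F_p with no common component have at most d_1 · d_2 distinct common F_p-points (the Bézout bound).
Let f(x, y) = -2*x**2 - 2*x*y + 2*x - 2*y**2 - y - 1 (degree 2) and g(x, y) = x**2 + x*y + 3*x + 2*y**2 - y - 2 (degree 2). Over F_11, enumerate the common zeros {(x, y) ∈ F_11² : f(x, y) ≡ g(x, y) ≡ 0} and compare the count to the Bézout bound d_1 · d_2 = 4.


Common zeros: {(10, 2)}; count = 1; Bézout bound = 4.

deg(f) = 2, deg(g) = 2, so Bézout bound = 4.
Scan x ∈ F_11. For each x, list the y ∈ F_11 with f(x, y) ≡ 0 and those with g(x, y) ≡ 0 (mod 11); the common zeros in that column are the intersection.
  x = 0: f ≡ 0 at y ∈ {2, 3}; g ≡ 0 at y ∈ ∅; common: ∅.
  x = 1: f ≡ 0 at y ∈ {5, 10}; g ≡ 0 at y ∈ ∅; common: ∅.
  x = 2: f ≡ 0 at y ∈ ∅; g ≡ 0 at y ∈ {1, 4}; common: ∅.
  x = 3: f ≡ 0 at y ∈ {1}; g ≡ 0 at y ∈ ∅; common: ∅.
  x = 4: f ≡ 0 at y ∈ ∅; g ≡ 0 at y ∈ ∅; common: ∅.
  x = 5: f ≡ 0 at y ∈ ∅; g ≡ 0 at y ∈ {1, 8}; common: ∅.
  x = 6: f ≡ 0 at y ∈ {5}; g ≡ 0 at y ∈ {6, 8}; common: ∅.
  x = 7: f ≡ 0 at y ∈ ∅; g ≡ 0 at y ∈ {2, 6}; common: ∅.
  x = 8: f ≡ 0 at y ∈ {1, 7}; g ≡ 0 at y ∈ ∅; common: ∅.
  x = 9: f ≡ 0 at y ∈ {3, 4}; g ≡ 0 at y ∈ ∅; common: ∅.
  x = 10: f ≡ 0 at y ∈ {2, 4}; g ≡ 0 at y ∈ {2, 10}; common: {2}.
Collecting: common zeros = {(10, 2)}, so the count is 1.
Comparison with the Bézout bound: 1 ≤ 4 = deg(f)·deg(g), as expected for curves with no common component (the affine F_11-count falls short of the bound because intersections may lie at infinity, over extension fields, or carry multiplicity).


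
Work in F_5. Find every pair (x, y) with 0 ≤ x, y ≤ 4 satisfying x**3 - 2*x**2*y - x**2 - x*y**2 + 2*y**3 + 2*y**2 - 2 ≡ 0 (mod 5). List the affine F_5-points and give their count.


Affine F_5-points: {(0, 3), (1, 3), (4, 2)}; count = 3.

For each of the 25 pairs (x, y) ∈ F_5², evaluate f(x, y) mod 5. Record the zeros.
  x = 0: [0↦3, 1↦2, 2↦2, 3↦0, 4↦3]  zeros at y ∈ {3}
  x = 1: [0↦3, 1↦4, 2↦4, 3↦0, 4↦4]  zeros at y ∈ {3}
  x = 2: [0↦2, 1↦1, 2↦2, 3↦2, 4↦3]  zeros at y ∈ ∅
  x = 3: [0↦1, 1↦4, 2↦2, 3↦2, 4↦1]  zeros at y ∈ ∅
  x = 4: [0↦1, 1↦4, 2↦0, 3↦1, 4↦4]  zeros at y ∈ {2}
Collecting zeros: affine points = {(0, 3), (1, 3), (4, 2)}.
Total count |C(F_5)_aff| = 3.


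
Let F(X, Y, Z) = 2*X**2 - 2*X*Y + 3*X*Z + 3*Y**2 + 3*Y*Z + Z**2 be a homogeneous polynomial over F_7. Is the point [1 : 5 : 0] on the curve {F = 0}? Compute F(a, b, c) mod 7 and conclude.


F(1,5,0) ≡ 4 (mod 7); P is NOT on the curve.

Evaluate F(1, 5, 0) term-by-term (mod 7).
  2*X**2 ↦ 2·1·1·1 = 2
  -2*X*Y ↦ -2·1·5·1 = -10
  3*X*Z ↦ 3·1·1·0 = 0
  3*Y**2 ↦ 3·1·25·1 = 75
  3*Y*Z ↦ 3·1·5·0 = 0
  Z**2 ↦ 1·1·1·0 = 0
Sum: F(1, 5, 0) = (2) + (-10) + (0) + (75) + (0) + (0) = 67.
Reducing mod 7: 67 ≡ 4 (mod 7).
Since F(a, b, c) ≡ 4 ≠ 0 (mod 7), P does NOT lie on the curve.


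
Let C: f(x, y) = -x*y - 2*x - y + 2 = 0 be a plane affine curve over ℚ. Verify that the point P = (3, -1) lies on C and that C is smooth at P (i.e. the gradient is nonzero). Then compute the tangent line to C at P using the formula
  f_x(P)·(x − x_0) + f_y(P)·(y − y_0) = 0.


Tangent line at P: -x - 4*y - 1 = 0.

Step 1: f(3, -1) = 0, so P lies on C.
Step 2: partial derivatives
  f_x(x, y) = -y - 2, f_y(x, y) = -x - 1.
  f_x(P) = -1, f_y(P) = -4 (gradient nonzero, so P is smooth).
Step 3: tangent line at P: -1·(x − 3) + -4·(y − -1) = 0.
Expanding: -x - 4*y - 1 = 0.


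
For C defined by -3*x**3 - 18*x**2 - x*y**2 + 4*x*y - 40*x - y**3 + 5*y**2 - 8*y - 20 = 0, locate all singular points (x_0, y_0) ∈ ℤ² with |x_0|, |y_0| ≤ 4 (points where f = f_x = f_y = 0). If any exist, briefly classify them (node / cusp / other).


Singular points: {(-2, 2)}; classification: cusp.

Compute partial derivatives:
  f_x = -9*x**2 - 36*x - y**2 + 4*y - 40.
  f_y = -2*x*y + 4*x - 3*y**2 + 10*y - 8.
Scan x_0 ∈ {−4, ..., 4}. For each x_0, f_y(x_0, y) is a polynomial in y; find its integer roots y ∈ {−4, ..., 4}, then test f_x and f at those candidates.
  x = -4: f_y(-4, y) = -3*y**2 + 18*y - 24; vanishes at y ∈ {2, 4}. (-4, 2): f_x = -36 ≠ 0; (-4, 4): f_x = -40 ≠ 0.
  x = -3: f_y(-3, y) = -3*y**2 + 16*y - 20; vanishes at y ∈ {2}. (-3, 2): f_x = -9 ≠ 0.
  x = -2: f_y(-2, y) = -3*y**2 + 14*y - 16; vanishes at y ∈ {2}. (-2, 2): f_x = 0, f = 0 — SINGULAR.
  x = -1: f_y(-1, y) = -3*y**2 + 12*y - 12; vanishes at y ∈ {2}. (-1, 2): f_x = -9 ≠ 0.
  x = 0: f_y(0, y) = -3*y**2 + 10*y - 8; vanishes at y ∈ {2}. (0, 2): f_x = -36 ≠ 0.
  x = 1: f_y(1, y) = -3*y**2 + 8*y - 4; vanishes at y ∈ {2}. (1, 2): f_x = -81 ≠ 0.
  x = 2: f_y(2, y) = -3*y**2 + 6*y; vanishes at y ∈ {0, 2}. (2, 0): f_x = -148 ≠ 0; (2, 2): f_x = -144 ≠ 0.
  x = 3: f_y(3, y) = -3*y**2 + 4*y + 4; vanishes at y ∈ {2}. (3, 2): f_x = -225 ≠ 0.
  x = 4: f_y(4, y) = -3*y**2 + 2*y + 8; vanishes at y ∈ {2}. (4, 2): f_x = -324 ≠ 0.
Only singular point on the grid: (-2, 2).
Classify: substitute x = -2 + u, y = 2 + v and expand: f = -3*u**3 - u*v**2 - v**3 + v**2.
No constant or linear terms (consistent with a singular point). Quadratic part: v**2. Cubic part: -3*u**3 - u*v**2 - v**3.
The quadratic part v**2 is a perfect square, so there is a single (double) tangent line v = 0, i.e. y = 2. Restricting the cubic part to that line (v = 0) leaves -3*u**3 ≠ 0, so f is not divisible by v and the branch is v² ≈ 3*u**3 to lowest order — this is a cusp.
Classification: cusp.


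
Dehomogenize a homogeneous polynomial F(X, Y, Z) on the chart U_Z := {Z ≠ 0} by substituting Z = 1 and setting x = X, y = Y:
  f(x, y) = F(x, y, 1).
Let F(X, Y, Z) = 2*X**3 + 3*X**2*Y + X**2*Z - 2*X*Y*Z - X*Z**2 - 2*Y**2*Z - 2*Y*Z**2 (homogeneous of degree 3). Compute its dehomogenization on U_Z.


f(x, y) = 2*x**3 + 3*x**2*y + x**2 - 2*x*y - x - 2*y**2 - 2*y

On U_Z we set Z = 1. Each monomial c·X^i·Y^j·Z^k in F becomes c·x^i·y^j·1^k = c·x^i·y^j.
Substituting Z = 1: F(X, Y, 1) = 2*x**3 + 3*x**2*y + x**2 - 2*x*y - x - 2*y**2 - 2*y.
Note: deg(f) ≤ deg(F) = 3; strict inequality happens when F is divisible by Z (lost terms).


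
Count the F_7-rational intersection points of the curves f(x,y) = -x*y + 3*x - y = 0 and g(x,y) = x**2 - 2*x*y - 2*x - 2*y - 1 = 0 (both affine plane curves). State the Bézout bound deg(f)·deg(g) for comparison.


Common zeros: ∅; count = 0; Bézout bound = 4.

deg(f) = 2, deg(g) = 2, so Bézout bound = 4.
Scan x ∈ F_7. For each x, list the y ∈ F_7 with f(x, y) ≡ 0 and those with g(x, y) ≡ 0 (mod 7); the common zeros in that column are the intersection.
  x = 0: f ≡ 0 at y ∈ {0}; g ≡ 0 at y ∈ {3}; common: ∅.
  x = 1: f ≡ 0 at y ∈ {5}; g ≡ 0 at y ∈ {3}; common: ∅.
  x = 2: f ≡ 0 at y ∈ {2}; g ≡ 0 at y ∈ {1}; common: ∅.
  x = 3: f ≡ 0 at y ∈ {4}; g ≡ 0 at y ∈ {2}; common: ∅.
  x = 4: f ≡ 0 at y ∈ {1}; g ≡ 0 at y ∈ {0}; common: ∅.
  x = 5: f ≡ 0 at y ∈ {6}; g ≡ 0 at y ∈ {0}; common: ∅.
  x = 6: f ≡ 0 at y ∈ ∅; g ≡ 0 at y ∈ ∅; common: ∅.
Collecting: common zeros = ∅, so the count is 0.
Comparison with the Bézout bound: 0 ≤ 4 = deg(f)·deg(g), as expected for curves with no common component (the affine F_7-count falls short of the bound because intersections may lie at infinity, over extension fields, or carry multiplicity).


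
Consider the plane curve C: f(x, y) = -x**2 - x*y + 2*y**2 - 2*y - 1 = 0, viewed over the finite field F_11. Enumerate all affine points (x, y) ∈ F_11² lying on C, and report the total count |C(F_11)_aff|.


Affine F_11-points: {(0, 3), (0, 9), (1, 2), (1, 5), (2, 4), (2, 9), (5, 4), (5, 5), (8, 2), (8, 3)}; count = 10.

For each of the 121 pairs (x, y) ∈ F_11², evaluate f(x, y) mod 11. Record the zeros.
  x = 0: [0↦10, 1↦10, 2↦3, 3↦0, 4↦1, 5↦6, 6↦4, 7↦6, 8↦1, 9↦0, 10↦3]  zeros at y ∈ {3, 9}
  x = 1: [0↦9, 1↦8, 2↦0, 3↦7, 4↦7, 5↦0, 6↦8, 7↦9, 8↦3, 9↦1, 10↦3]  zeros at y ∈ {2, 5}
  x = 2: [0↦6, 1↦4, 2↦6, 3↦1, 4↦0, 5↦3, 6↦10, 7↦10, 8↦3, 9↦0, 10↦1]  zeros at y ∈ {4, 9}
  x = 3: [0↦1, 1↦9, 2↦10, 3↦4, 4↦2, 5↦4, 6↦10, 7↦9, 8↦1, 9↦8, 10↦8]  zeros at y ∈ ∅
  x = 4: [0↦5, 1↦1, 2↦1, 3↦5, 4↦2, 5↦3, 6↦8, 7↦6, 8↦8, 9↦3, 10↦2]  zeros at y ∈ ∅
  x = 5: [0↦7, 1↦2, 2↦1, 3↦4, 4↦0, 5↦0, 6↦4, 7↦1, 8↦2, 9↦7, 10↦5]  zeros at y ∈ {4, 5}
  x = 6: [0↦7, 1↦1, 2↦10, 3↦1, 4↦7, 5↦6, 6↦9, 7↦5, 8↦5, 9↦9, 10↦6]  zeros at y ∈ ∅
  x = 7: [0↦5, 1↦9, 2↦6, 3↦7, 4↦1, 5↦10, 6↦1, 7↦7, 8↦6, 9↦9, 10↦5]  zeros at y ∈ ∅
  x = 8: [0↦1, 1↦4, 2↦0, 3↦0, 4↦4, 5↦1, 6↦2, 7↦7, 8↦5, 9↦7, 10↦2]  zeros at y ∈ {2, 3}
  x = 9: [0↦6, 1↦8, 2↦3, 3↦2, 4↦5, 5↦1, 6↦1, 7↦5, 8↦2, 9↦3, 10↦8]  zeros at y ∈ ∅
  x = 10: [0↦9, 1↦10, 2↦4, 3↦2, 4↦4, 5↦10, 6↦9, 7↦1, 8↦8, 9↦8, 10↦1]  zeros at y ∈ ∅
Collecting zeros: affine points = {(0, 3), (0, 9), (1, 2), (1, 5), (2, 4), (2, 9), (5, 4), (5, 5), (8, 2), (8, 3)}.
Total count |C(F_11)_aff| = 10.


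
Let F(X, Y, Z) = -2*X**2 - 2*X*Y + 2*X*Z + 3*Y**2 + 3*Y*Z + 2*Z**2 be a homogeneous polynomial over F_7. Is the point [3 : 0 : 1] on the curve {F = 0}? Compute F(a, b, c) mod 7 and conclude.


F(3,0,1) ≡ 4 (mod 7); P is NOT on the curve.

Evaluate F(3, 0, 1) term-by-term (mod 7).
  -2*X**2 ↦ -2·9·1·1 = -18
  -2*X*Y ↦ -2·3·0·1 = 0
  2*X*Z ↦ 2·3·1·1 = 6
  3*Y**2 ↦ 3·1·0·1 = 0
  3*Y*Z ↦ 3·1·0·1 = 0
  2*Z**2 ↦ 2·1·1·1 = 2
Sum: F(3, 0, 1) = (-18) + (0) + (6) + (0) + (0) + (2) = -10.
Reducing mod 7: -10 ≡ 4 (mod 7).
Since F(a, b, c) ≡ 4 ≠ 0 (mod 7), P does NOT lie on the curve.


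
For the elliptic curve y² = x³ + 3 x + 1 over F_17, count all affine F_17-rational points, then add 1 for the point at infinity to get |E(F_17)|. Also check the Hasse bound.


Affine points = {(0, 1), (0, 16), (2, 7), (2, 10), (4, 3), (4, 14), (7, 5), (7, 12), (9, 3), (9, 14), (14, 4), (14, 13), (15, 2), (15, 15)}; affine count = 14; |E(F_17)| = 15.

Discriminant check: Δ ∝ 4a³ + 27b² = 4·3³ + 27·1² = 4·27 + 27·1 ≡ 16 (mod 17). Nonzero ⇒ E is nonsingular.
For each x ∈ F_17, compute rhs = x³ + 3·x + 1 mod 17, then count y ∈ F_17 with y² ≡ rhs.
  x = 0: rhs = 1, matching y values: 1, 16 (2 points).
  x = 1: rhs = 5, matching y values: none (0 points).
  x = 2: rhs = 15, matching y values: 7, 10 (2 points).
  x = 3: rhs = 3, matching y values: none (0 points).
  x = 4: rhs = 9, matching y values: 3, 14 (2 points).
  x = 5: rhs = 5, matching y values: none (0 points).
  x = 6: rhs = 14, matching y values: none (0 points).
  x = 7: rhs = 8, matching y values: 5, 12 (2 points).
  x = 8: rhs = 10, matching y values: none (0 points).
  x = 9: rhs = 9, matching y values: 3, 14 (2 points).
  x = 10: rhs = 11, matching y values: none (0 points).
  x = 11: rhs = 5, matching y values: none (0 points).
  x = 12: rhs = 14, matching y values: none (0 points).
  x = 13: rhs = 10, matching y values: none (0 points).
  x = 14: rhs = 16, matching y values: 4, 13 (2 points).
  x = 15: rhs = 4, matching y values: 2, 15 (2 points).
  x = 16: rhs = 14, matching y values: none (0 points).
Total affine count: 14.
Full point count |E(F_17)| = 14 + 1 = 15.
Hasse bound: |15 − (17+1)| = |-3| = 3 ≤ 2√17 ≈ 8.2462 ✓.


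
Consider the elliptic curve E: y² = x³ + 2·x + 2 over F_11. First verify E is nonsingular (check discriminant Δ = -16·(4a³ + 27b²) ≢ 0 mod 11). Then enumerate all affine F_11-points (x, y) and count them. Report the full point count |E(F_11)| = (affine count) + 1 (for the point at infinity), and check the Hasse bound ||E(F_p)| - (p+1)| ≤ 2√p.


Affine points = {(1, 4), (1, 7), (2, 5), (2, 6), (5, 4), (5, 7), (9, 1), (9, 10)}; affine count = 8; |E(F_11)| = 9.

Discriminant check: Δ ∝ 4a³ + 27b² = 4·2³ + 27·2² = 4·8 + 27·4 ≡ 8 (mod 11). Nonzero ⇒ E is nonsingular.
For each x ∈ F_11, compute rhs = x³ + 2·x + 2 mod 11, then count y ∈ F_11 with y² ≡ rhs.
  x = 0: rhs = 2, matching y values: none (0 points).
  x = 1: rhs = 5, matching y values: 4, 7 (2 points).
  x = 2: rhs = 3, matching y values: 5, 6 (2 points).
  x = 3: rhs = 2, matching y values: none (0 points).
  x = 4: rhs = 8, matching y values: none (0 points).
  x = 5: rhs = 5, matching y values: 4, 7 (2 points).
  x = 6: rhs = 10, matching y values: none (0 points).
  x = 7: rhs = 7, matching y values: none (0 points).
  x = 8: rhs = 2, matching y values: none (0 points).
  x = 9: rhs = 1, matching y values: 1, 10 (2 points).
  x = 10: rhs = 10, matching y values: none (0 points).
Total affine count: 8.
Full point count |E(F_11)| = 8 + 1 = 9.
Hasse bound: |9 − (11+1)| = |-3| = 3 ≤ 2√11 ≈ 6.6332 ✓.


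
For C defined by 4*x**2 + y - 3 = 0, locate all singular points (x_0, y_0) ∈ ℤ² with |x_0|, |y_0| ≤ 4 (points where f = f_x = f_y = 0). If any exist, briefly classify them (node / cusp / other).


No singular points in the scanned grid; C is smooth there.

Compute partial derivatives:
  f_x = 8*x.
  f_y = 1.
f_y = 1 is a nonzero constant, so f_y never vanishes: no point (x, y) can satisfy f = f_x = f_y = 0. In particular no (x, y) ∈ {−4, ..., 4}² is singular; the curve is smooth.


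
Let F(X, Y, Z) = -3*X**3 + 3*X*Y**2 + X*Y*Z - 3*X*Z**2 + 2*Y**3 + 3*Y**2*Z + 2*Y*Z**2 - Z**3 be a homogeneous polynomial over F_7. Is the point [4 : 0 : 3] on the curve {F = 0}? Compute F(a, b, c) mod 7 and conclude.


F(4,0,3) ≡ 2 (mod 7); P is NOT on the curve.

Evaluate F(4, 0, 3) term-by-term (mod 7).
  -3*X**3 ↦ -3·64·1·1 = -192
  3*X*Y**2 ↦ 3·4·0·1 = 0
  X*Y*Z ↦ 1·4·0·3 = 0
  -3*X*Z**2 ↦ -3·4·1·9 = -108
  2*Y**3 ↦ 2·1·0·1 = 0
  3*Y**2*Z ↦ 3·1·0·3 = 0
  2*Y*Z**2 ↦ 2·1·0·9 = 0
  -Z**3 ↦ -1·1·1·27 = -27
Sum: F(4, 0, 3) = (-192) + (0) + (0) + (-108) + (0) + (0) + (0) + (-27) = -327.
Reducing mod 7: -327 ≡ 2 (mod 7).
Since F(a, b, c) ≡ 2 ≠ 0 (mod 7), P does NOT lie on the curve.


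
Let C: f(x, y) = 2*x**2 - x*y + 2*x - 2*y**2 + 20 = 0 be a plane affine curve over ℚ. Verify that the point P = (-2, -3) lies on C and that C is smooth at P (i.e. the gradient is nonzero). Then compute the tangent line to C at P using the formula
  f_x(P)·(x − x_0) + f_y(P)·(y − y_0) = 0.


Tangent line at P: -3*x + 14*y + 36 = 0.

Step 1: f(-2, -3) = 0, so P lies on C.
Step 2: partial derivatives
  f_x(x, y) = 4*x - y + 2, f_y(x, y) = -x - 4*y.
  f_x(P) = -3, f_y(P) = 14 (gradient nonzero, so P is smooth).
Step 3: tangent line at P: -3·(x − -2) + 14·(y − -3) = 0.
Expanding: -3*x + 14*y + 36 = 0.


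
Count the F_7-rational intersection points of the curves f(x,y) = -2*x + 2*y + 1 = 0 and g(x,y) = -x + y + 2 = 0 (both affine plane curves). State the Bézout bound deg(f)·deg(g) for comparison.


Common zeros: ∅; count = 0; Bézout bound = 1.

deg(f) = 1, deg(g) = 1, so Bézout bound = 1.
Scan x ∈ F_7. For each x, list the y ∈ F_7 with f(x, y) ≡ 0 and those with g(x, y) ≡ 0 (mod 7); the common zeros in that column are the intersection.
  x = 0: f ≡ 0 at y ∈ {3}; g ≡ 0 at y ∈ {5}; common: ∅.
  x = 1: f ≡ 0 at y ∈ {4}; g ≡ 0 at y ∈ {6}; common: ∅.
  x = 2: f ≡ 0 at y ∈ {5}; g ≡ 0 at y ∈ {0}; common: ∅.
  x = 3: f ≡ 0 at y ∈ {6}; g ≡ 0 at y ∈ {1}; common: ∅.
  x = 4: f ≡ 0 at y ∈ {0}; g ≡ 0 at y ∈ {2}; common: ∅.
  x = 5: f ≡ 0 at y ∈ {1}; g ≡ 0 at y ∈ {3}; common: ∅.
  x = 6: f ≡ 0 at y ∈ {2}; g ≡ 0 at y ∈ {4}; common: ∅.
Collecting: common zeros = ∅, so the count is 0.
Comparison with the Bézout bound: 0 ≤ 1 = deg(f)·deg(g), as expected for curves with no common component (the affine F_7-count falls short of the bound because intersections may lie at infinity, over extension fields, or carry multiplicity).


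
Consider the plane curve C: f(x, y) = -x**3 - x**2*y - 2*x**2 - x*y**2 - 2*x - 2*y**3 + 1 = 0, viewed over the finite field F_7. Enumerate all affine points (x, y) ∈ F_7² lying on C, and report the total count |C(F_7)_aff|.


Affine F_7-points: {(1, 3), (3, 5), (3, 6), (6, 1)}; count = 4.

For each of the 49 pairs (x, y) ∈ F_7², evaluate f(x, y) mod 7. Record the zeros.
  x = 0: [0↦1, 1↦6, 2↦6, 3↦3, 4↦6, 5↦3, 6↦3]  zeros at y ∈ ∅
  x = 1: [0↦3, 1↦6, 2↦2, 3↦0, 4↦2, 5↦3, 6↦5]  zeros at y ∈ {3}
  x = 2: [0↦2, 1↦1, 2↦5, 3↦2, 4↦1, 5↦4, 6↦6]  zeros at y ∈ ∅
  x = 3: [0↦6, 1↦6, 2↦2, 3↦3, 4↦4, 5↦0, 6↦0]  zeros at y ∈ {5, 6}
  x = 4: [0↦2, 1↦1, 2↦1, 3↦4, 4↦5, 5↦6, 6↦2]  zeros at y ∈ ∅
  x = 5: [0↦5, 1↦1, 2↦3, 3↦6, 4↦5, 5↦2, 6↦6]  zeros at y ∈ ∅
  x = 6: [0↦2, 1↦0, 2↦2, 3↦3, 4↦5, 5↦3, 6↦6]  zeros at y ∈ {1}
Collecting zeros: affine points = {(1, 3), (3, 5), (3, 6), (6, 1)}.
Total count |C(F_7)_aff| = 4.


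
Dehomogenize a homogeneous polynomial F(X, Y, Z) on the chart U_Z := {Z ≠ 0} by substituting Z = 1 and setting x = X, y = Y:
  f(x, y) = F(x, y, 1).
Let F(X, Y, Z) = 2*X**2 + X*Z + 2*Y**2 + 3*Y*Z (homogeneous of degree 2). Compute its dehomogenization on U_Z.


f(x, y) = 2*x**2 + x + 2*y**2 + 3*y

On U_Z we set Z = 1. Each monomial c·X^i·Y^j·Z^k in F becomes c·x^i·y^j·1^k = c·x^i·y^j.
Substituting Z = 1: F(X, Y, 1) = 2*x**2 + x + 2*y**2 + 3*y.
Note: deg(f) ≤ deg(F) = 2; strict inequality happens when F is divisible by Z (lost terms).


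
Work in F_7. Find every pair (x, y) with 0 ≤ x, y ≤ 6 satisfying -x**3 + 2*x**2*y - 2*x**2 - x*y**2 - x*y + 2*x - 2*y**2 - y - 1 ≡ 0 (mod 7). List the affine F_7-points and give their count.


Affine F_7-points: {(0, 5), (1, 2), (1, 5), (4, 4), (5, 6), (6, 3), (6, 6)}; count = 7.

For each of the 49 pairs (x, y) ∈ F_7², evaluate f(x, y) mod 7. Record the zeros.
  x = 0: [0↦6, 1↦3, 2↦3, 3↦6, 4↦5, 5↦0, 6↦5]  zeros at y ∈ {5}
  x = 1: [0↦5, 1↦2, 2↦0, 3↦6, 4↦6, 5↦0, 6↦2]  zeros at y ∈ {2, 5}
  x = 2: [0↦1, 1↦2, 2↦2, 3↦1, 4↦6, 5↦3, 6↦6]  zeros at y ∈ ∅
  x = 3: [0↦2, 1↦4, 2↦3, 3↦6, 4↦6, 5↦3, 6↦4]  zeros at y ∈ ∅
  x = 4: [0↦2, 1↦2, 2↦4, 3↦1, 4↦0, 5↦1, 6↦4]  zeros at y ∈ {4}
  x = 5: [0↦2, 1↦4, 2↦6, 3↦1, 4↦3, 5↦5, 6↦0]  zeros at y ∈ {6}
  x = 6: [0↦3, 1↦4, 2↦3, 3↦0, 4↦2, 5↦2, 6↦0]  zeros at y ∈ {3, 6}
Collecting zeros: affine points = {(0, 5), (1, 2), (1, 5), (4, 4), (5, 6), (6, 3), (6, 6)}.
Total count |C(F_7)_aff| = 7.
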